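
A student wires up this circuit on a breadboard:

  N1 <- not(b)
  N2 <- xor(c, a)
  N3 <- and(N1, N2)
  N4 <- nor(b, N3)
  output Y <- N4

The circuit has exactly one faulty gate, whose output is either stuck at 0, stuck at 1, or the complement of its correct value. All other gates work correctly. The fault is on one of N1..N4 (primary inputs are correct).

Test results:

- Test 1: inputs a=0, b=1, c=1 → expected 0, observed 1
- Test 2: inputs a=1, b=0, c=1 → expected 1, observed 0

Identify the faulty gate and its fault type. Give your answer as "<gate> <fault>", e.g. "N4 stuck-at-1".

N4 inverted output

Fault-free values for test 1 (a=0, b=1, c=1): N1=0, N2=1, N3=0, N4=0, giving Y=0. Observed 1.
Test 1: faults giving observed 1 are {N4 stuck-at-1, N4 inverted output}.
Test 2 (a=1, b=0, c=1): fault-free N1=1, N2=0, N3=0, N4=1 → 1; observed 0. Eliminates N4 stuck-at-1.
Only N4 inverted output is consistent with every test.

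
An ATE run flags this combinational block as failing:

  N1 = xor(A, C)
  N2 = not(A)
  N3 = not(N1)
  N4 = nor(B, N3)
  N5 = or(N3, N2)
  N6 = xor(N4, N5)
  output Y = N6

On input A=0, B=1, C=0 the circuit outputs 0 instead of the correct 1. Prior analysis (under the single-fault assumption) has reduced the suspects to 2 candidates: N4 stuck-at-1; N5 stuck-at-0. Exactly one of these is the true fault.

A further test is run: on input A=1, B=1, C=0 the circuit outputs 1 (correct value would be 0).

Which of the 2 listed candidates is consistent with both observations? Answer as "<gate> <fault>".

N4 stuck-at-1

Evaluate each candidate on input A=1, B=1, C=0:
  N4 stuck-at-1: N1=1, N2=0, N3=0, N4=1 [stuck-at-1], N5=0, N6=1 → 1 — matches
  N5 stuck-at-0: N1=1, N2=0, N3=0, N4=0, N5=0 [stuck-at-0], N6=0 → 0 — eliminated
Only N4 stuck-at-1 reproduces the observed 1.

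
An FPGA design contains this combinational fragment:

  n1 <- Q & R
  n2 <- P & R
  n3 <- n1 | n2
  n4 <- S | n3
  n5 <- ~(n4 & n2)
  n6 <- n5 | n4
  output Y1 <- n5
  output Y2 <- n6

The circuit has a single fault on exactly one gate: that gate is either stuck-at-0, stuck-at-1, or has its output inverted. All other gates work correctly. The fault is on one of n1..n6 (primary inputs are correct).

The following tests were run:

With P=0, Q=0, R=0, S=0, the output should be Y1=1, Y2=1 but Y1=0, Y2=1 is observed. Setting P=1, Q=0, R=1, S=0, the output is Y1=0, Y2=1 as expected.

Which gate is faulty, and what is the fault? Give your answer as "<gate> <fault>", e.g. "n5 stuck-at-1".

n2 stuck-at-1

Fault-free values for test 1 (P=0, Q=0, R=0, S=0): n1=0, n2=0, n3=0, n4=0, n5=1, n6=1, giving Y1=1, Y2=1. Observed Y1=0, Y2=1.
Test 1: faults giving observed Y1=0, Y2=1 are {n2 stuck-at-1, n2 inverted output}.
Test 2 (P=1, Q=0, R=1, S=0): fault-free n1=0, n2=1, n3=1, n4=1, n5=0, n6=1 → Y1=0, Y2=1; observed Y1=0, Y2=1. Eliminates n2 inverted output.
Only n2 stuck-at-1 is consistent with every test.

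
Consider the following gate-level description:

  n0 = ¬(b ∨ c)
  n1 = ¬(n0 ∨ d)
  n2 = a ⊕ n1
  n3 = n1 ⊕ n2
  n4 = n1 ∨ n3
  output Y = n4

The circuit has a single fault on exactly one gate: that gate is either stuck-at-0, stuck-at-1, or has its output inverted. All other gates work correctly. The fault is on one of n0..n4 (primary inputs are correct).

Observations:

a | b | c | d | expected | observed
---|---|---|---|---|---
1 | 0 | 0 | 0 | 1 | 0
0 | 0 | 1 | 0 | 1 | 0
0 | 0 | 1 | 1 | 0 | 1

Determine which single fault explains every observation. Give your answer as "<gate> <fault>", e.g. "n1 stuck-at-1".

n4 inverted output

Fault-free values for test 1 (a=1, b=0, c=0, d=0): n0=1, n1=0, n2=1, n3=1, n4=1, giving Y=1. Observed 0.
Test 1: faults giving observed 0 are {n2 stuck-at-0, n2 inverted output, n3 stuck-at-0, n3 inverted output, n4 stuck-at-0, n4 inverted output}.
Test 2 (a=0, b=0, c=1, d=0): fault-free n0=0, n1=1, n2=1, n3=0, n4=1 → 1; observed 0. Eliminates n2 stuck-at-0, n2 inverted output, n3 stuck-at-0, n3 inverted output.
Test 3 (a=0, b=0, c=1, d=1): fault-free n0=0, n1=0, n2=0, n3=0, n4=0 → 0; observed 1. Eliminates n4 stuck-at-0.
Only n4 inverted output is consistent with every test.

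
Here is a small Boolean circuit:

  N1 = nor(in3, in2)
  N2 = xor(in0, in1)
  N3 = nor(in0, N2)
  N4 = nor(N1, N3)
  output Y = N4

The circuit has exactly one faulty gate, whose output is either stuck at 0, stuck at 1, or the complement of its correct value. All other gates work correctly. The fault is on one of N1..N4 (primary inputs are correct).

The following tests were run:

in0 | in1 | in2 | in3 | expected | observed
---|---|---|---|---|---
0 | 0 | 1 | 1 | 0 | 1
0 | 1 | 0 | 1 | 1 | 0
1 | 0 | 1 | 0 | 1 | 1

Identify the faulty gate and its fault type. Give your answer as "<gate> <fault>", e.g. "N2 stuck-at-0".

N2 inverted output

Fault-free values for test 1 (in0=0, in1=0, in2=1, in3=1): N1=0, N2=0, N3=1, N4=0, giving Y=0. Observed 1.
Test 1: faults giving observed 1 are {N2 stuck-at-1, N2 inverted output, N3 stuck-at-0, N3 inverted output, N4 stuck-at-1, N4 inverted output}.
Test 2 (in0=0, in1=1, in2=0, in3=1): fault-free N1=0, N2=1, N3=0, N4=1 → 1; observed 0. Eliminates N2 stuck-at-1, N3 stuck-at-0, N4 stuck-at-1.
Test 3 (in0=1, in1=0, in2=1, in3=0): fault-free N1=0, N2=1, N3=0, N4=1 → 1; observed 1. Eliminates N3 inverted output, N4 inverted output.
Only N2 inverted output is consistent with every test.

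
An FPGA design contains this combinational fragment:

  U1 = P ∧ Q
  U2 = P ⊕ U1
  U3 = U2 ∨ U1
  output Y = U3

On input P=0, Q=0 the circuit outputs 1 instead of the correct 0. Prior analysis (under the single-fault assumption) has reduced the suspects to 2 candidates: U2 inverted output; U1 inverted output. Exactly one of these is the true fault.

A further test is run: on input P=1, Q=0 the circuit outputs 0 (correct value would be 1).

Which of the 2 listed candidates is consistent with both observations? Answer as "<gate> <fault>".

U2 inverted output

Evaluate each candidate on input P=1, Q=0:
  U2 inverted output: U1=0, U2=0 [inverted output], U3=0 → 0 — matches
  U1 inverted output: U1=1 [inverted output], U2=0, U3=1 → 1 — eliminated
Only U2 inverted output reproduces the observed 0.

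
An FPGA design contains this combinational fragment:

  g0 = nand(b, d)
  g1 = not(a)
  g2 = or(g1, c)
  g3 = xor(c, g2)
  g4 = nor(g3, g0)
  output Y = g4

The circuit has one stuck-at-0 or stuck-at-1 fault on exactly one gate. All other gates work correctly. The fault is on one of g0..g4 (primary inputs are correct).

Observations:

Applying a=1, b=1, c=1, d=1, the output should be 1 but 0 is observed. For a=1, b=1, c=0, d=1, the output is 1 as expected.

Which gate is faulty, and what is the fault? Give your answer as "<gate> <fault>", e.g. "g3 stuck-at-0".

Fault-free values for test 1 (a=1, b=1, c=1, d=1): g0=0, g1=0, g2=1, g3=0, g4=1, giving Y=1. Observed 0.
Test 1: faults giving observed 0 are {g0 stuck-at-1, g2 stuck-at-0, g3 stuck-at-1, g4 stuck-at-0}.
Test 2 (a=1, b=1, c=0, d=1): fault-free g0=0, g1=0, g2=0, g3=0, g4=1 → 1; observed 1. Eliminates g0 stuck-at-1, g3 stuck-at-1, g4 stuck-at-0.
Only g2 stuck-at-0 is consistent with every test.

g2 stuck-at-0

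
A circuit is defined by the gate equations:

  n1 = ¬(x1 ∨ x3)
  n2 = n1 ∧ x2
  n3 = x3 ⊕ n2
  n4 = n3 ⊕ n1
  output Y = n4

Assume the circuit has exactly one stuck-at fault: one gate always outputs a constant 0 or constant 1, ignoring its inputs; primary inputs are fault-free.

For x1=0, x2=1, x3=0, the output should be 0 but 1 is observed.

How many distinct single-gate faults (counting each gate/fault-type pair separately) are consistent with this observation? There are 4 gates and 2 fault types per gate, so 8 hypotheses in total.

3

Fault-free: n1=1, n2=1, n3=1, n4=0 → 0. Observed 1.
  n1 stuck-at-0: output 0 ✗
  n1 stuck-at-1: output 0 ✗
  n2 stuck-at-0: output 1 ✓
  n2 stuck-at-1: output 0 ✗
  n3 stuck-at-0: output 1 ✓
  n3 stuck-at-1: output 0 ✗
  n4 stuck-at-0: output 0 ✗
  n4 stuck-at-1: output 1 ✓
Consistent faults: {n2 stuck-at-0, n3 stuck-at-0, n4 stuck-at-1} — 3 in all.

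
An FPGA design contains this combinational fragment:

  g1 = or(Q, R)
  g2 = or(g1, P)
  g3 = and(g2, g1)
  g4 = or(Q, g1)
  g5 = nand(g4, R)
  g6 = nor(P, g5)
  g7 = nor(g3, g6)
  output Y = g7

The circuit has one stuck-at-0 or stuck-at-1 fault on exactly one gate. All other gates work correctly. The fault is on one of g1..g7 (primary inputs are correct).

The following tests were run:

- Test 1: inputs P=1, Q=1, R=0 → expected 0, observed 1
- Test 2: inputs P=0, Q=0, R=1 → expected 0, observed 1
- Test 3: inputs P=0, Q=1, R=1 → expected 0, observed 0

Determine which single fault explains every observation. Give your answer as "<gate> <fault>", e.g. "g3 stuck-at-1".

Fault-free values for test 1 (P=1, Q=1, R=0): g1=1, g2=1, g3=1, g4=1, g5=1, g6=0, g7=0, giving Y=0. Observed 1.
Test 1: faults giving observed 1 are {g1 stuck-at-0, g2 stuck-at-0, g3 stuck-at-0, g7 stuck-at-1}.
Test 2 (P=0, Q=0, R=1): fault-free g1=1, g2=1, g3=1, g4=1, g5=0, g6=1, g7=0 → 0; observed 1. Eliminates g2 stuck-at-0, g3 stuck-at-0.
Test 3 (P=0, Q=1, R=1): fault-free g1=1, g2=1, g3=1, g4=1, g5=0, g6=1, g7=0 → 0; observed 0. Eliminates g7 stuck-at-1.
Only g1 stuck-at-0 is consistent with every test.

g1 stuck-at-0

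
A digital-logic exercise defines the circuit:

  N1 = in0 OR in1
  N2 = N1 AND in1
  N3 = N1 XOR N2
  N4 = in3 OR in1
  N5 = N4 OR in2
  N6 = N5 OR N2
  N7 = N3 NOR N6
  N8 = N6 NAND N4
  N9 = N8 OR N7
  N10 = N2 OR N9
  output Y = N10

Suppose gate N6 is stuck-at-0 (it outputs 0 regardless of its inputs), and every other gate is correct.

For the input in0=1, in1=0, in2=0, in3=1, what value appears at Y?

Propagate with N6 forced: N1=1, N2=0, N3=1, N4=1, N5=1, N6=0 [stuck-at-0], N7=0, N8=1, N9=1, N10=1.
So Y = 1. (Without the fault it would be 0.)

1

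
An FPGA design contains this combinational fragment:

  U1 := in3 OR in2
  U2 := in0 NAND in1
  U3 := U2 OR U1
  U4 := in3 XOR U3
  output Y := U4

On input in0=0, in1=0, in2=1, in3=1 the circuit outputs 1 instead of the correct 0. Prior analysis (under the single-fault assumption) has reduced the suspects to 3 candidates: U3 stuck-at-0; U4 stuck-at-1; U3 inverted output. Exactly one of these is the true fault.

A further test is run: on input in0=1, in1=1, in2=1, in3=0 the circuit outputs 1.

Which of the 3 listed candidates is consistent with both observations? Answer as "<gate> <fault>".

U4 stuck-at-1

Evaluate each candidate on input in0=1, in1=1, in2=1, in3=0:
  U3 stuck-at-0: U1=1, U2=0, U3=0 [stuck-at-0], U4=0 → 0 — eliminated
  U4 stuck-at-1: U1=1, U2=0, U3=1, U4=1 [stuck-at-1] → 1 — matches
  U3 inverted output: U1=1, U2=0, U3=0 [inverted output], U4=0 → 0 — eliminated
Only U4 stuck-at-1 reproduces the observed 1.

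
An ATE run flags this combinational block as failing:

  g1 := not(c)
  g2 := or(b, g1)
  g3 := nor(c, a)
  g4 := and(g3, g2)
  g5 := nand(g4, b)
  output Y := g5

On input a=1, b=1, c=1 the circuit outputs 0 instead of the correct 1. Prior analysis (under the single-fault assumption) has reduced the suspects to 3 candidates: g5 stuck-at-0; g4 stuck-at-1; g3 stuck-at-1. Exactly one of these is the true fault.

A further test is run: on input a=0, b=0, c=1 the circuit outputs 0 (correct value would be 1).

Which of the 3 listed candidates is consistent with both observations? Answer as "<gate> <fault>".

g5 stuck-at-0

Evaluate each candidate on input a=0, b=0, c=1:
  g5 stuck-at-0: g1=0, g2=0, g3=0, g4=0, g5=0 [stuck-at-0] → 0 — matches
  g4 stuck-at-1: g1=0, g2=0, g3=0, g4=1 [stuck-at-1], g5=1 → 1 — eliminated
  g3 stuck-at-1: g1=0, g2=0, g3=1 [stuck-at-1], g4=0, g5=1 → 1 — eliminated
Only g5 stuck-at-0 reproduces the observed 0.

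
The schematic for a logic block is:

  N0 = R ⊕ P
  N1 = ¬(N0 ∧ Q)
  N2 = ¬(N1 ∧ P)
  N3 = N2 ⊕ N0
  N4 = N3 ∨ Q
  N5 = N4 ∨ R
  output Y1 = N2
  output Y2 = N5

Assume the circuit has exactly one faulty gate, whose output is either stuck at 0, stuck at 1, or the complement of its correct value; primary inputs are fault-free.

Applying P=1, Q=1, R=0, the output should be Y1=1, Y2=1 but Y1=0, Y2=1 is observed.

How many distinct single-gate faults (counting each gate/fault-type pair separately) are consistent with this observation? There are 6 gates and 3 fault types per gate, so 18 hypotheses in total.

Fault-free: N0=1, N1=0, N2=1, N3=0, N4=1, N5=1 → Y1=1, Y2=1. Observed Y1=0, Y2=1.
  N0: stuck-at-0, inverted output ✓; others ✗
  N1: stuck-at-1, inverted output ✓; others ✗
  N2: stuck-at-0, inverted output ✓; others ✗
  N3: none of the 3 fault types match ✗
  N4: none of the 3 fault types match ✗
  N5: none of the 3 fault types match ✗
Consistent faults: {N0 stuck-at-0, N0 inverted output, N1 stuck-at-1, N1 inverted output, N2 stuck-at-0, N2 inverted output} — 6 in all.

6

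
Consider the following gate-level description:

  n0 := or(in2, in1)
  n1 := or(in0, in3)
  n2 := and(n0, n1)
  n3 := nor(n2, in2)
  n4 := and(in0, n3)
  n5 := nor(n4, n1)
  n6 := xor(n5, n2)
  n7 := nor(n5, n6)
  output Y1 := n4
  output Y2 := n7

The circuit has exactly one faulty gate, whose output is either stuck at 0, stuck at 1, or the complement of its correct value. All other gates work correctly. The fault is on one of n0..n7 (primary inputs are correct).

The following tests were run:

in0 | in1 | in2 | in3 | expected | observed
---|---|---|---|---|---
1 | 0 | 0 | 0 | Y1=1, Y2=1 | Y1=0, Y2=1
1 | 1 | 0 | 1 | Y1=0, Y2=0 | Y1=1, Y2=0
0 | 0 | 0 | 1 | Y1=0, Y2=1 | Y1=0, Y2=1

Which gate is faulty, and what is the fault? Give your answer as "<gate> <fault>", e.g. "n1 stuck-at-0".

n3 inverted output

Fault-free values for test 1 (in0=1, in1=0, in2=0, in3=0): n0=0, n1=1, n2=0, n3=1, n4=1, n5=0, n6=0, n7=1, giving Y1=1, Y2=1. Observed Y1=0, Y2=1.
Test 1: faults giving observed Y1=0, Y2=1 are {n3 stuck-at-0, n3 inverted output, n4 stuck-at-0, n4 inverted output}.
Test 2 (in0=1, in1=1, in2=0, in3=1): fault-free n0=1, n1=1, n2=1, n3=0, n4=0, n5=0, n6=1, n7=0 → Y1=0, Y2=0; observed Y1=1, Y2=0. Eliminates n3 stuck-at-0, n4 stuck-at-0.
Test 3 (in0=0, in1=0, in2=0, in3=1): fault-free n0=0, n1=1, n2=0, n3=1, n4=0, n5=0, n6=0, n7=1 → Y1=0, Y2=1; observed Y1=0, Y2=1. Eliminates n4 inverted output.
Only n3 inverted output is consistent with every test.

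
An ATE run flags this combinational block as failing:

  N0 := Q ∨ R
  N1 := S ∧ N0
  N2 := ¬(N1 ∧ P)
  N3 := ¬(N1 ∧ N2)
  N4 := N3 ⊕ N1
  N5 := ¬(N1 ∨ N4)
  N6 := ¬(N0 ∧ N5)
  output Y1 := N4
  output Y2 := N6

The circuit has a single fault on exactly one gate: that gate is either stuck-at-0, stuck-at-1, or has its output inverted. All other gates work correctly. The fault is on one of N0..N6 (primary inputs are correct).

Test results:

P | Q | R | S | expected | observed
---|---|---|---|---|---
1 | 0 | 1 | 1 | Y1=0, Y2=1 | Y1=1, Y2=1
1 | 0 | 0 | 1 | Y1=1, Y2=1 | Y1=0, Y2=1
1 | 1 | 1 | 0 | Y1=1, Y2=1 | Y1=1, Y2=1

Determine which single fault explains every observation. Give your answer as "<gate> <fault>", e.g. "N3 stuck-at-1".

N0 inverted output

Fault-free values for test 1 (P=1, Q=0, R=1, S=1): N0=1, N1=1, N2=0, N3=1, N4=0, N5=0, N6=1, giving Y1=0, Y2=1. Observed Y1=1, Y2=1.
Test 1: faults giving observed Y1=1, Y2=1 are {N0 stuck-at-0, N0 inverted output, N1 stuck-at-0, N1 inverted output, N2 stuck-at-1, N2 inverted output, N3 stuck-at-0, N3 inverted output, N4 stuck-at-1, N4 inverted output}.
Test 2 (P=1, Q=0, R=0, S=1): fault-free N0=0, N1=0, N2=1, N3=1, N4=1, N5=0, N6=1 → Y1=1, Y2=1; observed Y1=0, Y2=1. Eliminates N0 stuck-at-0, N1 stuck-at-0, N2 stuck-at-1, N2 inverted output, N4 stuck-at-1.
Test 3 (P=1, Q=1, R=1, S=0): fault-free N0=1, N1=0, N2=1, N3=1, N4=1, N5=0, N6=1 → Y1=1, Y2=1; observed Y1=1, Y2=1. Eliminates N1 inverted output, N3 stuck-at-0, N3 inverted output, N4 inverted output.
Only N0 inverted output is consistent with every test.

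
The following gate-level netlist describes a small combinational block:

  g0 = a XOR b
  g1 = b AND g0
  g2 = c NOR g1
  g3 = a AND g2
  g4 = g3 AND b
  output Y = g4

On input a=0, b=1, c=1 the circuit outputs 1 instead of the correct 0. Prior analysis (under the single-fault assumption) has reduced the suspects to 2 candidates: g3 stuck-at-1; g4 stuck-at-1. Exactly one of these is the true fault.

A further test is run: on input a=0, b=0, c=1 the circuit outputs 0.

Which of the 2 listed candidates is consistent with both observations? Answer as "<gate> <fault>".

Evaluate each candidate on input a=0, b=0, c=1:
  g3 stuck-at-1: g0=0, g1=0, g2=0, g3=1 [stuck-at-1], g4=0 → 0 — matches
  g4 stuck-at-1: g0=0, g1=0, g2=0, g3=0, g4=1 [stuck-at-1] → 1 — eliminated
Only g3 stuck-at-1 reproduces the observed 0.

g3 stuck-at-1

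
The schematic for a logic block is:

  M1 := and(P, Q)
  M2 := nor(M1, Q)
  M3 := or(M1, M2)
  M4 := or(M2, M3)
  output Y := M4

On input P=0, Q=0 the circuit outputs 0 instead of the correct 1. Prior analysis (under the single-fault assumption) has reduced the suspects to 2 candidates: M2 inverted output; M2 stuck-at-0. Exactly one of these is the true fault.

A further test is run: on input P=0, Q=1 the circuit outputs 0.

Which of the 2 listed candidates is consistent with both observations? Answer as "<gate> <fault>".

M2 stuck-at-0

Evaluate each candidate on input P=0, Q=1:
  M2 inverted output: M1=0, M2=1 [inverted output], M3=1, M4=1 → 1 — eliminated
  M2 stuck-at-0: M1=0, M2=0 [stuck-at-0], M3=0, M4=0 → 0 — matches
Only M2 stuck-at-0 reproduces the observed 0.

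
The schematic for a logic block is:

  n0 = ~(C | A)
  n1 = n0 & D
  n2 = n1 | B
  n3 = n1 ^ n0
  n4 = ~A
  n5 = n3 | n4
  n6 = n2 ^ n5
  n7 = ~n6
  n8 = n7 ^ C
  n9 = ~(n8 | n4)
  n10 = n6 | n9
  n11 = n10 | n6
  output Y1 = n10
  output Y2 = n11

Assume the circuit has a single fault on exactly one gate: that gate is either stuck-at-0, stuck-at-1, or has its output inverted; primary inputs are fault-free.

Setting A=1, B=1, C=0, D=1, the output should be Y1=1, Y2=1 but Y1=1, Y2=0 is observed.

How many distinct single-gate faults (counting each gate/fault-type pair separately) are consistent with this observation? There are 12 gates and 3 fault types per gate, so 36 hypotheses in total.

2

Fault-free: n0=0, n1=0, n2=1, n3=0, n4=0, n5=0, n6=1, n7=0, n8=0, n9=1, n10=1, n11=1 → Y1=1, Y2=1. Observed Y1=1, Y2=0.
  n0: none of the 3 fault types match ✗
  n1: none of the 3 fault types match ✗
  n2: none of the 3 fault types match ✗
  n3: none of the 3 fault types match ✗
  n4: none of the 3 fault types match ✗
  n5: none of the 3 fault types match ✗
  n6: none of the 3 fault types match ✗
  n7: none of the 3 fault types match ✗
  n8: none of the 3 fault types match ✗
  n9: none of the 3 fault types match ✗
  n10: none of the 3 fault types match ✗
  n11: stuck-at-0, inverted output ✓; others ✗
Consistent faults: {n11 stuck-at-0, n11 inverted output} — 2 in all.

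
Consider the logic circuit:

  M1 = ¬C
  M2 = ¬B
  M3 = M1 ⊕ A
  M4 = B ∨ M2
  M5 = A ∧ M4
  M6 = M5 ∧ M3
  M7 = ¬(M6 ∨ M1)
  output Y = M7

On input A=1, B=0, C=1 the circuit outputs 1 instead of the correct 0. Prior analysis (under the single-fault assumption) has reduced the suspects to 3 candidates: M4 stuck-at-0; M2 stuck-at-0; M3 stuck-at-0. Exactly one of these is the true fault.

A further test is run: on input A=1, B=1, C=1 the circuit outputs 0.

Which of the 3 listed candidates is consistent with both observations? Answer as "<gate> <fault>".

Evaluate each candidate on input A=1, B=1, C=1:
  M4 stuck-at-0: M1=0, M2=0, M3=1, M4=0 [stuck-at-0], M5=0, M6=0, M7=1 → 1 — eliminated
  M2 stuck-at-0: M1=0, M2=0 [stuck-at-0], M3=1, M4=1, M5=1, M6=1, M7=0 → 0 — matches
  M3 stuck-at-0: M1=0, M2=0, M3=0 [stuck-at-0], M4=1, M5=1, M6=0, M7=1 → 1 — eliminated
Only M2 stuck-at-0 reproduces the observed 0.

M2 stuck-at-0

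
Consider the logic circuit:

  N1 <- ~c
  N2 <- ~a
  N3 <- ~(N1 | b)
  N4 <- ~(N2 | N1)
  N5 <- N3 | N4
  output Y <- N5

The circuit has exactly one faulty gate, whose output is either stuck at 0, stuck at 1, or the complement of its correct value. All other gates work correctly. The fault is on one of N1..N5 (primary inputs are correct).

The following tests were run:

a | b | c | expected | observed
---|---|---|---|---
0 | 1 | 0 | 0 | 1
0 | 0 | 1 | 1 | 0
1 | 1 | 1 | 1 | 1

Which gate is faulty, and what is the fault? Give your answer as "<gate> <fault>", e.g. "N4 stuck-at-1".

Fault-free values for test 1 (a=0, b=1, c=0): N1=1, N2=1, N3=0, N4=0, N5=0, giving Y=0. Observed 1.
Test 1: faults giving observed 1 are {N3 stuck-at-1, N3 inverted output, N4 stuck-at-1, N4 inverted output, N5 stuck-at-1, N5 inverted output}.
Test 2 (a=0, b=0, c=1): fault-free N1=0, N2=1, N3=1, N4=0, N5=1 → 1; observed 0. Eliminates N3 stuck-at-1, N4 stuck-at-1, N4 inverted output, N5 stuck-at-1.
Test 3 (a=1, b=1, c=1): fault-free N1=0, N2=0, N3=0, N4=1, N5=1 → 1; observed 1. Eliminates N5 inverted output.
Only N3 inverted output is consistent with every test.

N3 inverted output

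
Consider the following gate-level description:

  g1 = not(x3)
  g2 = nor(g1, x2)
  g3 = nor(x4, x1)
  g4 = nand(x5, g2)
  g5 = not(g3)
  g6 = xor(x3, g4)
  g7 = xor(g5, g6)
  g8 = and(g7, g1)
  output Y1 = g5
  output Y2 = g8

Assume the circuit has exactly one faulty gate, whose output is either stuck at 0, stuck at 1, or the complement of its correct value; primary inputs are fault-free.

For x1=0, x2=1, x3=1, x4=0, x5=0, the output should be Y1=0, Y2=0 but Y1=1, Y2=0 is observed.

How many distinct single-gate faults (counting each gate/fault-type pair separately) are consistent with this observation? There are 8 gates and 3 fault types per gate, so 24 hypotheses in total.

4

Fault-free: g1=0, g2=0, g3=1, g4=1, g5=0, g6=0, g7=0, g8=0 → Y1=0, Y2=0. Observed Y1=1, Y2=0.
  g1: none of the 3 fault types match ✗
  g2: none of the 3 fault types match ✗
  g3: stuck-at-0, inverted output ✓; others ✗
  g4: none of the 3 fault types match ✗
  g5: stuck-at-1, inverted output ✓; others ✗
  g6: none of the 3 fault types match ✗
  g7: none of the 3 fault types match ✗
  g8: none of the 3 fault types match ✗
Consistent faults: {g3 stuck-at-0, g3 inverted output, g5 stuck-at-1, g5 inverted output} — 4 in all.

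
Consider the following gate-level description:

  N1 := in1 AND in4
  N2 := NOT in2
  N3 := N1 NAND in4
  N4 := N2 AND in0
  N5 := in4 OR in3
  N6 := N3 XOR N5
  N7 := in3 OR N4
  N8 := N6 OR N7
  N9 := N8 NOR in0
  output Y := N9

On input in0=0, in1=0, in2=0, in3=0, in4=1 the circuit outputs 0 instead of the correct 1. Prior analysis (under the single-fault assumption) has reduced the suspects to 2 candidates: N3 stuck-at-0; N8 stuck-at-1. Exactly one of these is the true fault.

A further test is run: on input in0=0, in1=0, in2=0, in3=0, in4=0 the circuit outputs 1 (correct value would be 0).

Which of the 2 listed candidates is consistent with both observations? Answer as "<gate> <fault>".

Evaluate each candidate on input in0=0, in1=0, in2=0, in3=0, in4=0:
  N3 stuck-at-0: N1=0, N2=1, N3=0 [stuck-at-0], N4=0, N5=0, N6=0, N7=0, N8=0, N9=1 → 1 — matches
  N8 stuck-at-1: N1=0, N2=1, N3=1, N4=0, N5=0, N6=1, N7=0, N8=1 [stuck-at-1], N9=0 → 0 — eliminated
Only N3 stuck-at-0 reproduces the observed 1.

N3 stuck-at-0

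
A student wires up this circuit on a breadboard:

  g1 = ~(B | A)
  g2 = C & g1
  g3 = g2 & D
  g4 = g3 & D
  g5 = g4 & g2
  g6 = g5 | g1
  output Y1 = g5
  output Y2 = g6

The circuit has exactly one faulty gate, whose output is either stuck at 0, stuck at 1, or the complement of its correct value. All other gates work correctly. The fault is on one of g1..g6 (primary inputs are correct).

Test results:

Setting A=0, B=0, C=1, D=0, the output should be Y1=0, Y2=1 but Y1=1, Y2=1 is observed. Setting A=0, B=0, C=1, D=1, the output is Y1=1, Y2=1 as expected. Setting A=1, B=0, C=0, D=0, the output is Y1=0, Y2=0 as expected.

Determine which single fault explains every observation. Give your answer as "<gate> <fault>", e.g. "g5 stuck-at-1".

Fault-free values for test 1 (A=0, B=0, C=1, D=0): g1=1, g2=1, g3=0, g4=0, g5=0, g6=1, giving Y1=0, Y2=1. Observed Y1=1, Y2=1.
Test 1: faults giving observed Y1=1, Y2=1 are {g4 stuck-at-1, g4 inverted output, g5 stuck-at-1, g5 inverted output}.
Test 2 (A=0, B=0, C=1, D=1): fault-free g1=1, g2=1, g3=1, g4=1, g5=1, g6=1 → Y1=1, Y2=1; observed Y1=1, Y2=1. Eliminates g4 inverted output, g5 inverted output.
Test 3 (A=1, B=0, C=0, D=0): fault-free g1=0, g2=0, g3=0, g4=0, g5=0, g6=0 → Y1=0, Y2=0; observed Y1=0, Y2=0. Eliminates g5 stuck-at-1.
Only g4 stuck-at-1 is consistent with every test.

g4 stuck-at-1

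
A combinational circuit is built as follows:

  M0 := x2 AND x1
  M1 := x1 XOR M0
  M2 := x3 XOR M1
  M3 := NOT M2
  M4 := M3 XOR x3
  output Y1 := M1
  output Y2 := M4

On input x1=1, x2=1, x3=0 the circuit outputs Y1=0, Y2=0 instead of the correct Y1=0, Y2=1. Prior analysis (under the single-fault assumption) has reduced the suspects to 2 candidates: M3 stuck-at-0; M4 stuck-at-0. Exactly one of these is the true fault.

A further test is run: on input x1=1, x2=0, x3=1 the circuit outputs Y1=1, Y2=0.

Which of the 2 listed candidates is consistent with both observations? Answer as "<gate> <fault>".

M4 stuck-at-0

Evaluate each candidate on input x1=1, x2=0, x3=1:
  M3 stuck-at-0: M0=0, M1=1, M2=0, M3=0 [stuck-at-0], M4=1 → Y1=1, Y2=1 — eliminated
  M4 stuck-at-0: M0=0, M1=1, M2=0, M3=1, M4=0 [stuck-at-0] → Y1=1, Y2=0 — matches
Only M4 stuck-at-0 reproduces the observed Y1=1, Y2=0.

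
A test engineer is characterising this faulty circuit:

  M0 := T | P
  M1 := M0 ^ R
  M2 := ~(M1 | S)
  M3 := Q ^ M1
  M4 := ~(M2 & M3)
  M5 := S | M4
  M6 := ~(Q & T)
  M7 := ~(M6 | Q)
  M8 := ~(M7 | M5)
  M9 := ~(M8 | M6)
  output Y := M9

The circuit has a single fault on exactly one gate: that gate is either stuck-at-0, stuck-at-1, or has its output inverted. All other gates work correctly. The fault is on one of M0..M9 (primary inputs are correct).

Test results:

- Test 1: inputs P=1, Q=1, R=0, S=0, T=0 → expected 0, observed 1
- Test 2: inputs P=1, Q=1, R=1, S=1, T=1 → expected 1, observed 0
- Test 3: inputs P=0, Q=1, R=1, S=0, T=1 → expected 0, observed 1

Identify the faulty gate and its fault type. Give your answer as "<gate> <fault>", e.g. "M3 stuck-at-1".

Fault-free values for test 1 (P=1, Q=1, R=0, S=0, T=0): M0=1, M1=1, M2=0, M3=0, M4=1, M5=1, M6=1, M7=0, M8=0, M9=0, giving Y=0. Observed 1.
Test 1: faults giving observed 1 are {M6 stuck-at-0, M6 inverted output, M9 stuck-at-1, M9 inverted output}.
Test 2 (P=1, Q=1, R=1, S=1, T=1): fault-free M0=1, M1=0, M2=0, M3=1, M4=1, M5=1, M6=0, M7=0, M8=0, M9=1 → 1; observed 0. Eliminates M6 stuck-at-0, M9 stuck-at-1.
Test 3 (P=0, Q=1, R=1, S=0, T=1): fault-free M0=1, M1=0, M2=1, M3=1, M4=0, M5=0, M6=0, M7=0, M8=1, M9=0 → 0; observed 1. Eliminates M6 inverted output.
Only M9 inverted output is consistent with every test.

M9 inverted output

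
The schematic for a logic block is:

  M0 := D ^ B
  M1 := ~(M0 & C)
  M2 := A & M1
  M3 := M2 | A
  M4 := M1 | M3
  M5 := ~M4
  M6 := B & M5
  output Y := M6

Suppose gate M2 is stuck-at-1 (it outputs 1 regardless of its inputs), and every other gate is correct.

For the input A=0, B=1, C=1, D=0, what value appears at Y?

0

Propagate with M2 forced: M0=1, M1=0, M2=1 [stuck-at-1], M3=1, M4=1, M5=0, M6=0.
So Y = 0. (Without the fault it would be 1.)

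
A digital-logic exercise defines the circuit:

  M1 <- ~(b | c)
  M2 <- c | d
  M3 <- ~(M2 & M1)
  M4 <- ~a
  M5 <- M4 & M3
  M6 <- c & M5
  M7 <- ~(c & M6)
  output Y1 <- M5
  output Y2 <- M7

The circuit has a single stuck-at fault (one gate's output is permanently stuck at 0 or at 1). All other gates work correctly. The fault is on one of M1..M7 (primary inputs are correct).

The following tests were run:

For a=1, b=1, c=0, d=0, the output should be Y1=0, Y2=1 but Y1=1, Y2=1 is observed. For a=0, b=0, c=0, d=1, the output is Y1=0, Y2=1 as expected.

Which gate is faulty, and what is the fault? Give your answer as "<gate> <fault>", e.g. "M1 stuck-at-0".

Fault-free values for test 1 (a=1, b=1, c=0, d=0): M1=0, M2=0, M3=1, M4=0, M5=0, M6=0, M7=1, giving Y1=0, Y2=1. Observed Y1=1, Y2=1.
Test 1: faults giving observed Y1=1, Y2=1 are {M4 stuck-at-1, M5 stuck-at-1}.
Test 2 (a=0, b=0, c=0, d=1): fault-free M1=1, M2=1, M3=0, M4=1, M5=0, M6=0, M7=1 → Y1=0, Y2=1; observed Y1=0, Y2=1. Eliminates M5 stuck-at-1.
Only M4 stuck-at-1 is consistent with every test.

M4 stuck-at-1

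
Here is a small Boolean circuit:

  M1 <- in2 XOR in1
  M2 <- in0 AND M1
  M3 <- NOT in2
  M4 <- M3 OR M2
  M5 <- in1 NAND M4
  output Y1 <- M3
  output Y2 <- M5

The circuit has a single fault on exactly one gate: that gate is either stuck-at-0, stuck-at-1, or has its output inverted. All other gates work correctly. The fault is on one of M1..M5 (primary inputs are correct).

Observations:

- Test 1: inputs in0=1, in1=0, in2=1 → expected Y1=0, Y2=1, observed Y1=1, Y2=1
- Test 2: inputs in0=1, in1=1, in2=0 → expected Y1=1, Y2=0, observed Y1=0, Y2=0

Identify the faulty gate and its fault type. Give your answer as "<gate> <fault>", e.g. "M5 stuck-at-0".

Fault-free values for test 1 (in0=1, in1=0, in2=1): M1=1, M2=1, M3=0, M4=1, M5=1, giving Y1=0, Y2=1. Observed Y1=1, Y2=1.
Test 1: faults giving observed Y1=1, Y2=1 are {M3 stuck-at-1, M3 inverted output}.
Test 2 (in0=1, in1=1, in2=0): fault-free M1=1, M2=1, M3=1, M4=1, M5=0 → Y1=1, Y2=0; observed Y1=0, Y2=0. Eliminates M3 stuck-at-1.
Only M3 inverted output is consistent with every test.

M3 inverted output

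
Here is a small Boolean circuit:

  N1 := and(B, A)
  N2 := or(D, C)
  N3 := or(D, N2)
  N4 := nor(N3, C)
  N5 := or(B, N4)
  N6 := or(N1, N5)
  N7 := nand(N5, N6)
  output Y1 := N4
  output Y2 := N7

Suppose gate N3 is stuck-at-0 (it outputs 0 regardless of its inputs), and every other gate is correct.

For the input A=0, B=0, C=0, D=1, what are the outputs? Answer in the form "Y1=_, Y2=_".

Y1=1, Y2=0

Propagate with N3 forced: N1=0, N2=1, N3=0 [stuck-at-0], N4=1, N5=1, N6=1, N7=0.
So the outputs are Y1=1, Y2=0. (Without the fault they would be Y1=0, Y2=1.)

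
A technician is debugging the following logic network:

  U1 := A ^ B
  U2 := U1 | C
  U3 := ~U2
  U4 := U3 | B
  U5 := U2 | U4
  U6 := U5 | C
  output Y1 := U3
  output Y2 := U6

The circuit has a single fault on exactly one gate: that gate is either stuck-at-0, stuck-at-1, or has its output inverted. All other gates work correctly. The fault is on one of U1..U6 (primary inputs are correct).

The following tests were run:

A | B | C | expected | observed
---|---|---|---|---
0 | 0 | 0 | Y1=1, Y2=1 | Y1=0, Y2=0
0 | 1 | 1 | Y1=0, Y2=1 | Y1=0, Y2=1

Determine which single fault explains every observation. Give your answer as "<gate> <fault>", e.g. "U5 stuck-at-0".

U3 stuck-at-0

Fault-free values for test 1 (A=0, B=0, C=0): U1=0, U2=0, U3=1, U4=1, U5=1, U6=1, giving Y1=1, Y2=1. Observed Y1=0, Y2=0.
Test 1: faults giving observed Y1=0, Y2=0 are {U3 stuck-at-0, U3 inverted output}.
Test 2 (A=0, B=1, C=1): fault-free U1=1, U2=1, U3=0, U4=1, U5=1, U6=1 → Y1=0, Y2=1; observed Y1=0, Y2=1. Eliminates U3 inverted output.
Only U3 stuck-at-0 is consistent with every test.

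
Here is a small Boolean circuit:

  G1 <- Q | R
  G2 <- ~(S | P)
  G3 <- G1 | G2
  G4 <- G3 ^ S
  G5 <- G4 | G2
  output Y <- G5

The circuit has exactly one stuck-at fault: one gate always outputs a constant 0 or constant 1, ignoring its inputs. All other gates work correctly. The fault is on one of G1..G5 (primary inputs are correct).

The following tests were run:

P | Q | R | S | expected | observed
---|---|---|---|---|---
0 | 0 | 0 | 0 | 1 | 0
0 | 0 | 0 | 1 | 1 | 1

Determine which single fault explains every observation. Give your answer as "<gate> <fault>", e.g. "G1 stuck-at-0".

G2 stuck-at-0

Fault-free values for test 1 (P=0, Q=0, R=0, S=0): G1=0, G2=1, G3=1, G4=1, G5=1, giving Y=1. Observed 0.
Test 1: faults giving observed 0 are {G2 stuck-at-0, G5 stuck-at-0}.
Test 2 (P=0, Q=0, R=0, S=1): fault-free G1=0, G2=0, G3=0, G4=1, G5=1 → 1; observed 1. Eliminates G5 stuck-at-0.
Only G2 stuck-at-0 is consistent with every test.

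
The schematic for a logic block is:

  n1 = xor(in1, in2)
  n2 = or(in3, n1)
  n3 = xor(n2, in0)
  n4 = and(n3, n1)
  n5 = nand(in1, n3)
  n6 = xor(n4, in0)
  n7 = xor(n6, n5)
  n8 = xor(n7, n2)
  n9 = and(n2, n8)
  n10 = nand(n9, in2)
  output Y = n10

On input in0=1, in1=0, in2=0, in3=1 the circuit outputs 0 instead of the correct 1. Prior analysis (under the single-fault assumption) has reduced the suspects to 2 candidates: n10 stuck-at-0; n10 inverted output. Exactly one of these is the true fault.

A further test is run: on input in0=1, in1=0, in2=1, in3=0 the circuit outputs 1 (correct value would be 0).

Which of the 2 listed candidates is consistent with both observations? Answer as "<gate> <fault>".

Evaluate each candidate on input in0=1, in1=0, in2=1, in3=0:
  n10 stuck-at-0: n1=1, n2=1, n3=0, n4=0, n5=1, n6=1, n7=0, n8=1, n9=1, n10=0 [stuck-at-0] → 0 — eliminated
  n10 inverted output: n1=1, n2=1, n3=0, n4=0, n5=1, n6=1, n7=0, n8=1, n9=1, n10=1 [inverted output] → 1 — matches
Only n10 inverted output reproduces the observed 1.

n10 inverted output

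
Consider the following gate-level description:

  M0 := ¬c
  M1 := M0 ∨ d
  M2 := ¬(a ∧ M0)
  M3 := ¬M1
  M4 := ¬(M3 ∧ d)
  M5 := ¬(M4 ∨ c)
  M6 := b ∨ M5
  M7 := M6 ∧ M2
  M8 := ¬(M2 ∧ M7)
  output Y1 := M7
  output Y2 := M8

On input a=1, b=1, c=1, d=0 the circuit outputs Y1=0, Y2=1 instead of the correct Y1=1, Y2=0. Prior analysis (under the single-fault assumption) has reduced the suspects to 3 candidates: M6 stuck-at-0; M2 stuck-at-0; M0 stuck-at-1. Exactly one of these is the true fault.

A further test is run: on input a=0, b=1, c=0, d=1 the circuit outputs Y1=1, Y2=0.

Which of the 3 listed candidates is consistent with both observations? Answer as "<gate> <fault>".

M0 stuck-at-1

Evaluate each candidate on input a=0, b=1, c=0, d=1:
  M6 stuck-at-0: M0=1, M1=1, M2=1, M3=0, M4=1, M5=0, M6=0 [stuck-at-0], M7=0, M8=1 → Y1=0, Y2=1 — eliminated
  M2 stuck-at-0: M0=1, M1=1, M2=0 [stuck-at-0], M3=0, M4=1, M5=0, M6=1, M7=0, M8=1 → Y1=0, Y2=1 — eliminated
  M0 stuck-at-1: M0=1 [stuck-at-1], M1=1, M2=1, M3=0, M4=1, M5=0, M6=1, M7=1, M8=0 → Y1=1, Y2=0 — matches
Only M0 stuck-at-1 reproduces the observed Y1=1, Y2=0.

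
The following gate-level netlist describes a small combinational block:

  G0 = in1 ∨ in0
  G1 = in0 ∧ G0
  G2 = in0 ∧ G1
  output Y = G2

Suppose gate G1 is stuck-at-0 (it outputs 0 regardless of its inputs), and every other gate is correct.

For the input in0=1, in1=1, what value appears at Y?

0

Propagate with G1 forced: G0=1, G1=0 [stuck-at-0], G2=0.
So Y = 0. (Without the fault it would be 1.)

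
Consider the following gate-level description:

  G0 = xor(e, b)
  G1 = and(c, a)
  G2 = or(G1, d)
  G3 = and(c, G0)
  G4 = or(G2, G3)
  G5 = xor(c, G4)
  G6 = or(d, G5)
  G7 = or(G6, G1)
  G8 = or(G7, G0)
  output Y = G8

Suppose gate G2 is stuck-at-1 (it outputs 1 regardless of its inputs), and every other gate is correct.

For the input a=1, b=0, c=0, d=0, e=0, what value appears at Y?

1

Propagate with G2 forced: G0=0, G1=0, G2=1 [stuck-at-1], G3=0, G4=1, G5=1, G6=1, G7=1, G8=1.
So Y = 1. (Without the fault it would be 0.)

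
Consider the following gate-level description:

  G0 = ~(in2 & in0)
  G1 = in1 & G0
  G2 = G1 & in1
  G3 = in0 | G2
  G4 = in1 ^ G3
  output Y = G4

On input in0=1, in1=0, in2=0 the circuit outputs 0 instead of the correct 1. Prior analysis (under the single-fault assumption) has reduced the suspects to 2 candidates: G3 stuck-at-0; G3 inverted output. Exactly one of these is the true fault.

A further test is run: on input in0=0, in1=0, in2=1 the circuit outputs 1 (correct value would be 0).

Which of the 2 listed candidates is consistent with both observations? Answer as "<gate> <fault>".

G3 inverted output

Evaluate each candidate on input in0=0, in1=0, in2=1:
  G3 stuck-at-0: G0=1, G1=0, G2=0, G3=0 [stuck-at-0], G4=0 → 0 — eliminated
  G3 inverted output: G0=1, G1=0, G2=0, G3=1 [inverted output], G4=1 → 1 — matches
Only G3 inverted output reproduces the observed 1.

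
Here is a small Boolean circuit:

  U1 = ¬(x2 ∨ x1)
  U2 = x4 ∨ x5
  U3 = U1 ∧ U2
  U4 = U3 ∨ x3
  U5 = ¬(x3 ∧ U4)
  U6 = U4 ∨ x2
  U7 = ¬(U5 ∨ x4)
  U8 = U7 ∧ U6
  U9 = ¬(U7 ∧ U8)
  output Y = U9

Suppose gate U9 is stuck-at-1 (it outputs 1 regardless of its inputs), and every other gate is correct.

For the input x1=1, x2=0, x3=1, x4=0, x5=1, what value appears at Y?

Propagate with U9 forced: U1=0, U2=1, U3=0, U4=1, U5=0, U6=1, U7=1, U8=1, U9=1 [stuck-at-1].
So Y = 1. (Without the fault it would be 0.)

1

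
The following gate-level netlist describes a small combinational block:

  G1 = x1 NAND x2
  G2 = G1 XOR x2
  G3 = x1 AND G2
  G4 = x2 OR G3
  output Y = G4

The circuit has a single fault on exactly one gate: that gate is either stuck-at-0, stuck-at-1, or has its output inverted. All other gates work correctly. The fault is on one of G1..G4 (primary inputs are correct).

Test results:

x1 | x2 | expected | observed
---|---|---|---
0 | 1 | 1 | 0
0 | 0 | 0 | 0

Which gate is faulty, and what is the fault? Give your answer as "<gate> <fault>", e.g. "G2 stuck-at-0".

G4 stuck-at-0

Fault-free values for test 1 (x1=0, x2=1): G1=1, G2=0, G3=0, G4=1, giving Y=1. Observed 0.
Test 1: faults giving observed 0 are {G4 stuck-at-0, G4 inverted output}.
Test 2 (x1=0, x2=0): fault-free G1=1, G2=1, G3=0, G4=0 → 0; observed 0. Eliminates G4 inverted output.
Only G4 stuck-at-0 is consistent with every test.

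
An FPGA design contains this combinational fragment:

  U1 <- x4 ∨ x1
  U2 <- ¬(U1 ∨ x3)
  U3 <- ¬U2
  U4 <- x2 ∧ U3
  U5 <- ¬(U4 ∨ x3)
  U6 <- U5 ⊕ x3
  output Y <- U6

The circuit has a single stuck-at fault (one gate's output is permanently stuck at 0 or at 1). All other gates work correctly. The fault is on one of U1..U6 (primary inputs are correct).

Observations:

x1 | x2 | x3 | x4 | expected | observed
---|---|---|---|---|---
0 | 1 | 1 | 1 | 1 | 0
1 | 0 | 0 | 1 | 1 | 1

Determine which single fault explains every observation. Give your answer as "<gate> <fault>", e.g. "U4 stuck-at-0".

U5 stuck-at-1

Fault-free values for test 1 (x1=0, x2=1, x3=1, x4=1): U1=1, U2=0, U3=1, U4=1, U5=0, U6=1, giving Y=1. Observed 0.
Test 1: faults giving observed 0 are {U5 stuck-at-1, U6 stuck-at-0}.
Test 2 (x1=1, x2=0, x3=0, x4=1): fault-free U1=1, U2=0, U3=1, U4=0, U5=1, U6=1 → 1; observed 1. Eliminates U6 stuck-at-0.
Only U5 stuck-at-1 is consistent with every test.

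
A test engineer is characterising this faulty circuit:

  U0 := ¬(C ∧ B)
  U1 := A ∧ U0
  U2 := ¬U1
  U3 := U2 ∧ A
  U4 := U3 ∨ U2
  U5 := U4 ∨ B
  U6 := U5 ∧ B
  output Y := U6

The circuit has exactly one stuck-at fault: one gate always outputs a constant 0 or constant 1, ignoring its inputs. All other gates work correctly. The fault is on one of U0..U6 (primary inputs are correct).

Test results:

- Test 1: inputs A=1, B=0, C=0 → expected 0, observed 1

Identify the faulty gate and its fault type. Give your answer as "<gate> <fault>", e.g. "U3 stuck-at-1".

Fault-free values for test 1 (A=1, B=0, C=0): U0=1, U1=1, U2=0, U3=0, U4=0, U5=0, U6=0, giving Y=0. Observed 1.
Test 1: faults giving observed 1 are {U6 stuck-at-1}.
Only U6 stuck-at-1 is consistent with every test.

U6 stuck-at-1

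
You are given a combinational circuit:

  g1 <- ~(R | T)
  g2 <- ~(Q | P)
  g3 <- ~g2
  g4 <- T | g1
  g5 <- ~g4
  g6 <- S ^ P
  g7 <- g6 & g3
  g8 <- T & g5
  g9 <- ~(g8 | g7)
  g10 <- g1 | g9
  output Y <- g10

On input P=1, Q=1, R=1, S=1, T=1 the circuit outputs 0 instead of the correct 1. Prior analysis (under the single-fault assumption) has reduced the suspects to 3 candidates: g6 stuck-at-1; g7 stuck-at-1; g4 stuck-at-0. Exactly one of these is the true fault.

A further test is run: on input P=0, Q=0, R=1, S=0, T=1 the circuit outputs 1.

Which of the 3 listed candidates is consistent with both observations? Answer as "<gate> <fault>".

g6 stuck-at-1

Evaluate each candidate on input P=0, Q=0, R=1, S=0, T=1:
  g6 stuck-at-1: g1=0, g2=1, g3=0, g4=1, g5=0, g6=1 [stuck-at-1], g7=0, g8=0, g9=1, g10=1 → 1 — matches
  g7 stuck-at-1: g1=0, g2=1, g3=0, g4=1, g5=0, g6=0, g7=1 [stuck-at-1], g8=0, g9=0, g10=0 → 0 — eliminated
  g4 stuck-at-0: g1=0, g2=1, g3=0, g4=0 [stuck-at-0], g5=1, g6=0, g7=0, g8=1, g9=0, g10=0 → 0 — eliminated
Only g6 stuck-at-1 reproduces the observed 1.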